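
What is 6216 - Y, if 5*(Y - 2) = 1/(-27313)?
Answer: 848614911/136565 ≈ 6214.0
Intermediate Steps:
Y = 273129/136565 (Y = 2 + (⅕)/(-27313) = 2 + (⅕)*(-1/27313) = 2 - 1/136565 = 273129/136565 ≈ 2.0000)
6216 - Y = 6216 - 1*273129/136565 = 6216 - 273129/136565 = 848614911/136565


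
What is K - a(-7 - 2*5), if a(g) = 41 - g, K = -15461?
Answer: -15519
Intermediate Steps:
K - a(-7 - 2*5) = -15461 - (41 - (-7 - 2*5)) = -15461 - (41 - (-7 - 10)) = -15461 - (41 - 1*(-17)) = -15461 - (41 + 17) = -15461 - 1*58 = -15461 - 58 = -15519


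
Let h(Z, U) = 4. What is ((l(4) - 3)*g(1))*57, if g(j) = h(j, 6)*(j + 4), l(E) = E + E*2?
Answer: 10260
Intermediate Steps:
l(E) = 3*E (l(E) = E + 2*E = 3*E)
g(j) = 16 + 4*j (g(j) = 4*(j + 4) = 4*(4 + j) = 16 + 4*j)
((l(4) - 3)*g(1))*57 = ((3*4 - 3)*(16 + 4*1))*57 = ((12 - 3)*(16 + 4))*57 = (9*20)*57 = 180*57 = 10260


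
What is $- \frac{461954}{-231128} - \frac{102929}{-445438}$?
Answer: $\frac{57390409941}{25738298516} \approx 2.2298$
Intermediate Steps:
$- \frac{461954}{-231128} - \frac{102929}{-445438} = \left(-461954\right) \left(- \frac{1}{231128}\right) - - \frac{102929}{445438} = \frac{230977}{115564} + \frac{102929}{445438} = \frac{57390409941}{25738298516}$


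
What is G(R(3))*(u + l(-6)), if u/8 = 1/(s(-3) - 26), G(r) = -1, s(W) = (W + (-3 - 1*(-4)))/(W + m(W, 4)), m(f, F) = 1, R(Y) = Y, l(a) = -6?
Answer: 158/25 ≈ 6.3200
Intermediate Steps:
s(W) = 1 (s(W) = (W + (-3 - 1*(-4)))/(W + 1) = (W + (-3 + 4))/(1 + W) = (W + 1)/(1 + W) = (1 + W)/(1 + W) = 1)
u = -8/25 (u = 8/(1 - 26) = 8/(-25) = 8*(-1/25) = -8/25 ≈ -0.32000)
G(R(3))*(u + l(-6)) = -(-8/25 - 6) = -1*(-158/25) = 158/25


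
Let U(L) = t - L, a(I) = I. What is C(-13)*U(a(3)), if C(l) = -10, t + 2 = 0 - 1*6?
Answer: 110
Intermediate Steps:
t = -8 (t = -2 + (0 - 1*6) = -2 + (0 - 6) = -2 - 6 = -8)
U(L) = -8 - L
C(-13)*U(a(3)) = -10*(-8 - 1*3) = -10*(-8 - 3) = -10*(-11) = 110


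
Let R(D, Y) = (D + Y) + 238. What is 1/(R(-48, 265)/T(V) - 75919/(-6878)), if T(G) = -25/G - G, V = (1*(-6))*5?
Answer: 254486/6564391 ≈ 0.038768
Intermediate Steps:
V = -30 (V = -6*5 = -30)
R(D, Y) = 238 + D + Y
T(G) = -G - 25/G
1/(R(-48, 265)/T(V) - 75919/(-6878)) = 1/((238 - 48 + 265)/(-1*(-30) - 25/(-30)) - 75919/(-6878)) = 1/(455/(30 - 25*(-1/30)) - 75919*(-1/6878)) = 1/(455/(30 + 5/6) + 75919/6878) = 1/(455/(185/6) + 75919/6878) = 1/(455*(6/185) + 75919/6878) = 1/(546/37 + 75919/6878) = 1/(6564391/254486) = 254486/6564391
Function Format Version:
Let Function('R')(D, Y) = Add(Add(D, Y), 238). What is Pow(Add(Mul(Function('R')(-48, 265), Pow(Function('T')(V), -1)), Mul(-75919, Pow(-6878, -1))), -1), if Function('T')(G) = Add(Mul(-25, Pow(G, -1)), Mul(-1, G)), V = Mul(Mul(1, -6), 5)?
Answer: Rational(254486, 6564391) ≈ 0.038768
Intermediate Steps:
V = -30 (V = Mul(-6, 5) = -30)
Function('R')(D, Y) = Add(238, D, Y)
Function('T')(G) = Add(Mul(-1, G), Mul(-25, Pow(G, -1)))
Pow(Add(Mul(Function('R')(-48, 265), Pow(Function('T')(V), -1)), Mul(-75919, Pow(-6878, -1))), -1) = Pow(Add(Mul(Add(238, -48, 265), Pow(Add(Mul(-1, -30), Mul(-25, Pow(-30, -1))), -1)), Mul(-75919, Pow(-6878, -1))), -1) = Pow(Add(Mul(455, Pow(Add(30, Mul(-25, Rational(-1, 30))), -1)), Mul(-75919, Rational(-1, 6878))), -1) = Pow(Add(Mul(455, Pow(Add(30, Rational(5, 6)), -1)), Rational(75919, 6878)), -1) = Pow(Add(Mul(455, Pow(Rational(185, 6), -1)), Rational(75919, 6878)), -1) = Pow(Add(Mul(455, Rational(6, 185)), Rational(75919, 6878)), -1) = Pow(Add(Rational(546, 37), Rational(75919, 6878)), -1) = Pow(Rational(6564391, 254486), -1) = Rational(254486, 6564391)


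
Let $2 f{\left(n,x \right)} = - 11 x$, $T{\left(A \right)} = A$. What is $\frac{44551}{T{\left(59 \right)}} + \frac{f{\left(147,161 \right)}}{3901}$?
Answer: $\frac{347482413}{460318} \approx 754.88$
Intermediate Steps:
$f{\left(n,x \right)} = - \frac{11 x}{2}$ ($f{\left(n,x \right)} = \frac{\left(-11\right) x}{2} = - \frac{11 x}{2}$)
$\frac{44551}{T{\left(59 \right)}} + \frac{f{\left(147,161 \right)}}{3901} = \frac{44551}{59} + \frac{\left(- \frac{11}{2}\right) 161}{3901} = 44551 \cdot \frac{1}{59} - \frac{1771}{7802} = \frac{44551}{59} - \frac{1771}{7802} = \frac{347482413}{460318}$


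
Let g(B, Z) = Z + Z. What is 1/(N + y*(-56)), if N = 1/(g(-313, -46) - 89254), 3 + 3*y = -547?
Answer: 89346/917285599 ≈ 9.7403e-5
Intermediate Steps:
y = -550/3 (y = -1 + (⅓)*(-547) = -1 - 547/3 = -550/3 ≈ -183.33)
g(B, Z) = 2*Z
N = -1/89346 (N = 1/(2*(-46) - 89254) = 1/(-92 - 89254) = 1/(-89346) = -1/89346 ≈ -1.1192e-5)
1/(N + y*(-56)) = 1/(-1/89346 - 550/3*(-56)) = 1/(-1/89346 + 30800/3) = 1/(917285599/89346) = 89346/917285599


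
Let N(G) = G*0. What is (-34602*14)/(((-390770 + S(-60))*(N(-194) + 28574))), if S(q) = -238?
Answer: 5767/133007888 ≈ 4.3358e-5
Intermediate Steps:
N(G) = 0
(-34602*14)/(((-390770 + S(-60))*(N(-194) + 28574))) = (-34602*14)/(((-390770 - 238)*(0 + 28574))) = -484428/((-391008*28574)) = -484428/(-11172662592) = -484428*(-1/11172662592) = 5767/133007888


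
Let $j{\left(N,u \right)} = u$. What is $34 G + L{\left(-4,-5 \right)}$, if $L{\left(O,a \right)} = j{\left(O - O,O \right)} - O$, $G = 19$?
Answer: $646$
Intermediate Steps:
$L{\left(O,a \right)} = 0$ ($L{\left(O,a \right)} = O - O = 0$)
$34 G + L{\left(-4,-5 \right)} = 34 \cdot 19 + 0 = 646 + 0 = 646$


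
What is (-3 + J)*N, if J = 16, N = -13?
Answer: -169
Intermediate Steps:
(-3 + J)*N = (-3 + 16)*(-13) = 13*(-13) = -169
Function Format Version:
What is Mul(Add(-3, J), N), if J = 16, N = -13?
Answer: -169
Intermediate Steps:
Mul(Add(-3, J), N) = Mul(Add(-3, 16), -13) = Mul(13, -13) = -169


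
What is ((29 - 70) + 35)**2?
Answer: 36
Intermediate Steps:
((29 - 70) + 35)**2 = (-41 + 35)**2 = (-6)**2 = 36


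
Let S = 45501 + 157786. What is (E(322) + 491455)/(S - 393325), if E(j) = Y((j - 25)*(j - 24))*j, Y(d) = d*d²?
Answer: -223241027049237007/190038 ≈ -1.1747e+12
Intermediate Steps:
S = 203287
Y(d) = d³
E(j) = j*(-25 + j)³*(-24 + j)³ (E(j) = ((j - 25)*(j - 24))³*j = ((-25 + j)*(-24 + j))³*j = ((-25 + j)³*(-24 + j)³)*j = j*(-25 + j)³*(-24 + j)³)
(E(322) + 491455)/(S - 393325) = (322*(600 + 322² - 49*322)³ + 491455)/(203287 - 393325) = (322*(600 + 103684 - 15778)³ + 491455)/(-190038) = (322*88506³ + 491455)*(-1/190038) = (322*693295115058216 + 491455)*(-1/190038) = (223241027048745552 + 491455)*(-1/190038) = 223241027049237007*(-1/190038) = -223241027049237007/190038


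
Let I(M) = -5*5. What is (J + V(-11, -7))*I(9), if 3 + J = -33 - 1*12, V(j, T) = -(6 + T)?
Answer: 1175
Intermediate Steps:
V(j, T) = -6 - T
J = -48 (J = -3 + (-33 - 1*12) = -3 + (-33 - 12) = -3 - 45 = -48)
I(M) = -25
(J + V(-11, -7))*I(9) = (-48 + (-6 - 1*(-7)))*(-25) = (-48 + (-6 + 7))*(-25) = (-48 + 1)*(-25) = -47*(-25) = 1175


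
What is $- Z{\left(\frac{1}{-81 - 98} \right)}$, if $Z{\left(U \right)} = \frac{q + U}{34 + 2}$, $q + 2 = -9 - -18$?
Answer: $- \frac{313}{1611} \approx -0.19429$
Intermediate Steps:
$q = 7$ ($q = -2 - -9 = -2 + \left(-9 + 18\right) = -2 + 9 = 7$)
$Z{\left(U \right)} = \frac{7}{36} + \frac{U}{36}$ ($Z{\left(U \right)} = \frac{7 + U}{34 + 2} = \frac{7 + U}{36} = \left(7 + U\right) \frac{1}{36} = \frac{7}{36} + \frac{U}{36}$)
$- Z{\left(\frac{1}{-81 - 98} \right)} = - (\frac{7}{36} + \frac{1}{36 \left(-81 - 98\right)}) = - (\frac{7}{36} + \frac{1}{36 \left(-179\right)}) = - (\frac{7}{36} + \frac{1}{36} \left(- \frac{1}{179}\right)) = - (\frac{7}{36} - \frac{1}{6444}) = \left(-1\right) \frac{313}{1611} = - \frac{313}{1611}$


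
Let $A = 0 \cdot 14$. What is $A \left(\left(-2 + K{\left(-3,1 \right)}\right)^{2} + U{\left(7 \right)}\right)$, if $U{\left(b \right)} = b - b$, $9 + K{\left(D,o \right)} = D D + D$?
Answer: $0$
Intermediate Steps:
$K{\left(D,o \right)} = -9 + D + D^{2}$ ($K{\left(D,o \right)} = -9 + \left(D D + D\right) = -9 + \left(D^{2} + D\right) = -9 + \left(D + D^{2}\right) = -9 + D + D^{2}$)
$U{\left(b \right)} = 0$
$A = 0$
$A \left(\left(-2 + K{\left(-3,1 \right)}\right)^{2} + U{\left(7 \right)}\right) = 0 \left(\left(-2 - \left(12 - 9\right)\right)^{2} + 0\right) = 0 \left(\left(-2 - 3\right)^{2} + 0\right) = 0 \left(\left(-5\right)^{2} + 0\right) = 0 \left(25 + 0\right) = 0 \cdot 25 = 0$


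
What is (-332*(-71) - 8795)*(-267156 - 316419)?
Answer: -8623487775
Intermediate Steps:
(-332*(-71) - 8795)*(-267156 - 316419) = (23572 - 8795)*(-583575) = 14777*(-583575) = -8623487775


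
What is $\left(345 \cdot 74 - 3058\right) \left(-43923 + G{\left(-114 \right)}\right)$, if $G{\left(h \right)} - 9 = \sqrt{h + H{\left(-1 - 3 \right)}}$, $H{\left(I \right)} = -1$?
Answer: $-986835408 + 22472 i \sqrt{115} \approx -9.8683 \cdot 10^{8} + 2.4099 \cdot 10^{5} i$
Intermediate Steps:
$G{\left(h \right)} = 9 + \sqrt{-1 + h}$ ($G{\left(h \right)} = 9 + \sqrt{h - 1} = 9 + \sqrt{-1 + h}$)
$\left(345 \cdot 74 - 3058\right) \left(-43923 + G{\left(-114 \right)}\right) = \left(345 \cdot 74 - 3058\right) \left(-43923 + \left(9 + \sqrt{-1 - 114}\right)\right) = \left(25530 - 3058\right) \left(-43923 + \left(9 + \sqrt{-115}\right)\right) = \left(25530 - 3058\right) \left(-43923 + \left(9 + i \sqrt{115}\right)\right) = 22472 \left(-43914 + i \sqrt{115}\right) = -986835408 + 22472 i \sqrt{115}$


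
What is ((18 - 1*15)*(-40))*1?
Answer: -120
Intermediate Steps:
((18 - 1*15)*(-40))*1 = ((18 - 15)*(-40))*1 = (3*(-40))*1 = -120*1 = -120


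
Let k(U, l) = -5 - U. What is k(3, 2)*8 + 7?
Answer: -57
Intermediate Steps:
k(3, 2)*8 + 7 = (-5 - 1*3)*8 + 7 = (-5 - 3)*8 + 7 = -8*8 + 7 = -64 + 7 = -57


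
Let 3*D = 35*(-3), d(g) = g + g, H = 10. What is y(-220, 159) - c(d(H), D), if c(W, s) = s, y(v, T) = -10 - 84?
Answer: -59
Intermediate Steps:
y(v, T) = -94
d(g) = 2*g
D = -35 (D = (35*(-3))/3 = (⅓)*(-105) = -35)
y(-220, 159) - c(d(H), D) = -94 - 1*(-35) = -94 + 35 = -59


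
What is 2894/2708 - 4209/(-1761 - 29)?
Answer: 2072279/605915 ≈ 3.4201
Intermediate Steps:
2894/2708 - 4209/(-1761 - 29) = 2894*(1/2708) - 4209/(-1790) = 1447/1354 - 4209*(-1/1790) = 1447/1354 + 4209/1790 = 2072279/605915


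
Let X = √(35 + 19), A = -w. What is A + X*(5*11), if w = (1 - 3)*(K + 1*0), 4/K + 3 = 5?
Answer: 4 + 165*√6 ≈ 408.17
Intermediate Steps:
K = 2 (K = 4/(-3 + 5) = 4/2 = 4*(½) = 2)
w = -4 (w = (1 - 3)*(2 + 1*0) = -2*(2 + 0) = -2*2 = -4)
A = 4 (A = -1*(-4) = 4)
X = 3*√6 (X = √54 = 3*√6 ≈ 7.3485)
A + X*(5*11) = 4 + (3*√6)*(5*11) = 4 + (3*√6)*55 = 4 + 165*√6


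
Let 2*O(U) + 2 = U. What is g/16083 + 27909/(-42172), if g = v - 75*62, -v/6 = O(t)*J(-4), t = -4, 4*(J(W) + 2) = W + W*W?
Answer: -214733717/226084092 ≈ -0.94980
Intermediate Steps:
J(W) = -2 + W/4 + W²/4 (J(W) = -2 + (W + W*W)/4 = -2 + (W + W²)/4 = -2 + (W/4 + W²/4) = -2 + W/4 + W²/4)
O(U) = -1 + U/2
v = 18 (v = -6*(-1 + (½)*(-4))*(-2 + (¼)*(-4) + (¼)*(-4)²) = -6*(-1 - 2)*(-2 - 1 + (¼)*16) = -(-18)*(-2 - 1 + 4) = -(-18) = -6*(-3) = 18)
g = -4632 (g = 18 - 75*62 = 18 - 4650 = -4632)
g/16083 + 27909/(-42172) = -4632/16083 + 27909/(-42172) = -4632*1/16083 + 27909*(-1/42172) = -1544/5361 - 27909/42172 = -214733717/226084092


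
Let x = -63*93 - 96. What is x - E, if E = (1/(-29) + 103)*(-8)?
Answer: -148807/29 ≈ -5131.3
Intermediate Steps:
x = -5955 (x = -5859 - 96 = -5955)
E = -23888/29 (E = (-1/29 + 103)*(-8) = (2986/29)*(-8) = -23888/29 ≈ -823.72)
x - E = -5955 - 1*(-23888/29) = -5955 + 23888/29 = -148807/29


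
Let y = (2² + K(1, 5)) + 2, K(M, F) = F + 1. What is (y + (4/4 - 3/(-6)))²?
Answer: 729/4 ≈ 182.25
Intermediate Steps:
K(M, F) = 1 + F
y = 12 (y = (2² + (1 + 5)) + 2 = (4 + 6) + 2 = 10 + 2 = 12)
(y + (4/4 - 3/(-6)))² = (12 + (4/4 - 3/(-6)))² = (12 + (4*(¼) - 3*(-⅙)))² = (12 + (1 + ½))² = (12 + 3/2)² = (27/2)² = 729/4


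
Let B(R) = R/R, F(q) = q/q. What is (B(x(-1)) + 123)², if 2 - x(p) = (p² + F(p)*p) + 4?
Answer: 15376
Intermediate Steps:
F(q) = 1
x(p) = -2 - p - p² (x(p) = 2 - ((p² + 1*p) + 4) = 2 - ((p² + p) + 4) = 2 - ((p + p²) + 4) = 2 - (4 + p + p²) = 2 + (-4 - p - p²) = -2 - p - p²)
B(R) = 1
(B(x(-1)) + 123)² = (1 + 123)² = 124² = 15376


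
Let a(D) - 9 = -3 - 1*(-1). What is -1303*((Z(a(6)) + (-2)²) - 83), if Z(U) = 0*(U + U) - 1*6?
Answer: 110755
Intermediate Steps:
a(D) = 7 (a(D) = 9 + (-3 - 1*(-1)) = 9 + (-3 + 1) = 9 - 2 = 7)
Z(U) = -6 (Z(U) = 0*(2*U) - 6 = 0 - 6 = -6)
-1303*((Z(a(6)) + (-2)²) - 83) = -1303*((-6 + (-2)²) - 83) = -1303*((-6 + 4) - 83) = -1303*(-2 - 83) = -1303*(-85) = 110755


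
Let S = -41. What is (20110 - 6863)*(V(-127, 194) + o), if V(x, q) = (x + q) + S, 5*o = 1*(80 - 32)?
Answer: 2357966/5 ≈ 4.7159e+5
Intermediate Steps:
o = 48/5 (o = (1*(80 - 32))/5 = (1*48)/5 = (⅕)*48 = 48/5 ≈ 9.6000)
V(x, q) = -41 + q + x (V(x, q) = (x + q) - 41 = (q + x) - 41 = -41 + q + x)
(20110 - 6863)*(V(-127, 194) + o) = (20110 - 6863)*((-41 + 194 - 127) + 48/5) = 13247*(26 + 48/5) = 13247*(178/5) = 2357966/5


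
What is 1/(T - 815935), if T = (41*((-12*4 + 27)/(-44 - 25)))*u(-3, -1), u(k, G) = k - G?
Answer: -23/18767079 ≈ -1.2255e-6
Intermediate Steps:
T = -574/23 (T = (41*((-12*4 + 27)/(-44 - 25)))*(-3 - 1*(-1)) = (41*((-48 + 27)/(-69)))*(-3 + 1) = (41*(-21*(-1/69)))*(-2) = (41*(7/23))*(-2) = (287/23)*(-2) = -574/23 ≈ -24.957)
1/(T - 815935) = 1/(-574/23 - 815935) = 1/(-18767079/23) = -23/18767079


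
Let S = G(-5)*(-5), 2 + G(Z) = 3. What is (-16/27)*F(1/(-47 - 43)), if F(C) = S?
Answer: 80/27 ≈ 2.9630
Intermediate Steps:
G(Z) = 1 (G(Z) = -2 + 3 = 1)
S = -5 (S = 1*(-5) = -5)
F(C) = -5
(-16/27)*F(1/(-47 - 43)) = -16/27*(-5) = 80/27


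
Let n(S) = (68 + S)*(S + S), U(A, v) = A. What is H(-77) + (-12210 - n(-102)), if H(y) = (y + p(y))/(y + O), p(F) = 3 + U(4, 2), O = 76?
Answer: -19076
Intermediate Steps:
p(F) = 7 (p(F) = 3 + 4 = 7)
n(S) = 2*S*(68 + S) (n(S) = (68 + S)*(2*S) = 2*S*(68 + S))
H(y) = (7 + y)/(76 + y) (H(y) = (y + 7)/(y + 76) = (7 + y)/(76 + y))
H(-77) + (-12210 - n(-102)) = (7 - 77)/(76 - 77) + (-12210 - 2*(-102)*(68 - 102)) = -70/(-1) + (-12210 - 2*(-102)*(-34)) = -1*(-70) + (-12210 - 1*6936) = 70 + (-12210 - 6936) = 70 - 19146 = -19076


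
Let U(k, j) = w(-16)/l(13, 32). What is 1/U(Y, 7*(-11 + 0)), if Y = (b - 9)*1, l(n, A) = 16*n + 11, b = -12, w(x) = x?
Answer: -219/16 ≈ -13.688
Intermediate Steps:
l(n, A) = 11 + 16*n
Y = -21 (Y = (-12 - 9)*1 = -21*1 = -21)
U(k, j) = -16/219 (U(k, j) = -16/(11 + 16*13) = -16/(11 + 208) = -16/219)
1/U(Y, 7*(-11 + 0)) = 1/(-16/219) = -219/16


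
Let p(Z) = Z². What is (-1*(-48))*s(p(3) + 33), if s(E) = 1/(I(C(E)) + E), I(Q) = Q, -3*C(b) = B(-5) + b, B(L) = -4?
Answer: 18/11 ≈ 1.6364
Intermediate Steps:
C(b) = 4/3 - b/3 (C(b) = -(-4 + b)/3 = 4/3 - b/3)
s(E) = 1/(4/3 + 2*E/3) (s(E) = 1/((4/3 - E/3) + E) = 1/(4/3 + 2*E/3))
(-1*(-48))*s(p(3) + 33) = (-1*(-48))*(3/(2*(2 + (3² + 33)))) = 48*(3/(2*(2 + (9 + 33)))) = 48*(3/(2*(2 + 42))) = 48*((3/2)/44) = 48*((3/2)*(1/44)) = 48*(3/88) = 18/11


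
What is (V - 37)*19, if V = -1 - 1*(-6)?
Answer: -608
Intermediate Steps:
V = 5 (V = -1 + 6 = 5)
(V - 37)*19 = (5 - 37)*19 = -32*19 = -608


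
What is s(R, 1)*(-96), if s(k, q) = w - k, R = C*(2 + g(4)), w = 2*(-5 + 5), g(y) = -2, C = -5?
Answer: 0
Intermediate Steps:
w = 0 (w = 2*0 = 0)
R = 0 (R = -5*(2 - 2) = -5*0 = 0)
s(k, q) = -k (s(k, q) = 0 - k = -k)
s(R, 1)*(-96) = -1*0*(-96) = 0*(-96) = 0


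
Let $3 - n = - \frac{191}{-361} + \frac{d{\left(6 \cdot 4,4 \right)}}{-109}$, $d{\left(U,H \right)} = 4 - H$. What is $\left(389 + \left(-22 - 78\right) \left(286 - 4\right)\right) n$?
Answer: $- \frac{24807412}{361} \approx -68719.0$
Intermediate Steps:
$n = \frac{892}{361}$ ($n = 3 - \left(- \frac{191}{-361} + \frac{4 - 4}{-109}\right) = 3 - \left(\left(-191\right) \left(- \frac{1}{361}\right) + \left(4 - 4\right) \left(- \frac{1}{109}\right)\right) = 3 - \left(\frac{191}{361} + 0 \left(- \frac{1}{109}\right)\right) = 3 - \left(\frac{191}{361} + 0\right) = 3 - \frac{191}{361} = \frac{892}{361} \approx 2.4709$)
$\left(389 + \left(-22 - 78\right) \left(286 - 4\right)\right) n = \left(389 + \left(-22 - 78\right) \left(286 - 4\right)\right) \frac{892}{361} = \left(389 - 28200\right) \frac{892}{361} = \left(-27811\right) \frac{892}{361} = - \frac{24807412}{361}$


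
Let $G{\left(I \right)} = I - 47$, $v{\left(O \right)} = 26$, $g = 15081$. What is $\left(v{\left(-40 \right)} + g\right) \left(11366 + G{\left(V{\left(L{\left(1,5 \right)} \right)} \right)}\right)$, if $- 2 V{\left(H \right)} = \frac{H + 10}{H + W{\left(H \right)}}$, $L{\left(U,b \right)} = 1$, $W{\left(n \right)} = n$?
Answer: $\frac{683818355}{4} \approx 1.7095 \cdot 10^{8}$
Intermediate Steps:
$V{\left(H \right)} = - \frac{10 + H}{4 H}$ ($V{\left(H \right)} = - \frac{\left(H + 10\right) \frac{1}{H + H}}{2} = - \frac{\left(10 + H\right) \frac{1}{2 H}}{2} = - \frac{\frac{1}{2} \frac{1}{H} \left(10 + H\right)}{2} = - \frac{10 + H}{4 H}$)
$G{\left(I \right)} = -47 + I$
$\left(v{\left(-40 \right)} + g\right) \left(11366 + G{\left(V{\left(L{\left(1,5 \right)} \right)} \right)}\right) = \left(26 + 15081\right) \left(11366 - \left(47 - \frac{-10 - 1}{4 \cdot 1}\right)\right) = 15107 \left(11366 - \left(47 - \frac{-10 - 1}{4}\right)\right) = 15107 \left(11366 - \left(47 - - \frac{11}{4}\right)\right) = 15107 \left(11366 - \frac{199}{4}\right) = 15107 \cdot \frac{45265}{4} = \frac{683818355}{4}$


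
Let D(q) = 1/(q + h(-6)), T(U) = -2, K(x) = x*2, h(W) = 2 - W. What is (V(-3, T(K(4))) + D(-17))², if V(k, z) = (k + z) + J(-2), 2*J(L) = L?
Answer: 3025/81 ≈ 37.346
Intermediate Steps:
K(x) = 2*x
J(L) = L/2
D(q) = 1/(8 + q) (D(q) = 1/(q + (2 - 1*(-6))) = 1/(q + (2 + 6)) = 1/(q + 8) = 1/(8 + q))
V(k, z) = -1 + k + z (V(k, z) = (k + z) + (½)*(-2) = (k + z) - 1 = -1 + k + z)
(V(-3, T(K(4))) + D(-17))² = ((-1 - 3 - 2) + 1/(8 - 17))² = (-6 + 1/(-9))² = (-6 - ⅑)² = (-55/9)² = 3025/81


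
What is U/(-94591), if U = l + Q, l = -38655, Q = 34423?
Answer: 4232/94591 ≈ 0.044740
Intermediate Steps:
U = -4232 (U = -38655 + 34423 = -4232)
U/(-94591) = -4232/(-94591) = -4232*(-1/94591) = 4232/94591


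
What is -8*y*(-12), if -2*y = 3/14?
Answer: -72/7 ≈ -10.286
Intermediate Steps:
y = -3/28 (y = -3/(2*14) = -1/2*3/14 = -3/28 ≈ -0.10714)
-8*y*(-12) = -8*(-3/28)*(-12) = (6/7)*(-12) = -72/7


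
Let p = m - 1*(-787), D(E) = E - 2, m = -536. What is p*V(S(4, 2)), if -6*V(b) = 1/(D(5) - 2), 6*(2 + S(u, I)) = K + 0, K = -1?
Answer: -251/6 ≈ -41.833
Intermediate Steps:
S(u, I) = -13/6 (S(u, I) = -2 + (-1 + 0)/6 = -2 + (⅙)*(-1) = -2 - ⅙ = -13/6)
D(E) = -2 + E
V(b) = -⅙ (V(b) = -1/(6*((-2 + 5) - 2)) = -1/(6*(3 - 2)) = -⅙/1 = -⅙*1 = -⅙)
p = 251 (p = -536 - 1*(-787) = -536 + 787 = 251)
p*V(S(4, 2)) = 251*(-⅙) = -251/6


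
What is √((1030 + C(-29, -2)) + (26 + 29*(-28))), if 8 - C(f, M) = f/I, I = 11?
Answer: √30811/11 ≈ 15.957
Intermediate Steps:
C(f, M) = 8 - f/11
√((1030 + C(-29, -2)) + (26 + 29*(-28))) = √((1030 + (8 - 1/11*(-29))) + (26 + 29*(-28))) = √((1030 + (8 + 29/11)) + (26 - 812)) = √((1030 + 117/11) - 786) = √(11447/11 - 786) = √(2801/11) = √30811/11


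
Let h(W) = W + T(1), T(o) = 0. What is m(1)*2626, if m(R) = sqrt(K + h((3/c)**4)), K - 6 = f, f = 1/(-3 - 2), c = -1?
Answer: 2626*sqrt(2170)/5 ≈ 24466.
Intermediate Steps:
f = -1/5 (f = 1/(-5) = -1/5 ≈ -0.20000)
K = 29/5 (K = 6 - 1/5 = 29/5 ≈ 5.8000)
h(W) = W (h(W) = W + 0 = W)
m(R) = sqrt(2170)/5 (m(R) = sqrt(29/5 + (3/(-1))**4) = sqrt(29/5 + (3*(-1))**4) = sqrt(29/5 + (-3)**4) = sqrt(29/5 + 81) = sqrt(434/5) = sqrt(2170)/5)
m(1)*2626 = (sqrt(2170)/5)*2626 = 2626*sqrt(2170)/5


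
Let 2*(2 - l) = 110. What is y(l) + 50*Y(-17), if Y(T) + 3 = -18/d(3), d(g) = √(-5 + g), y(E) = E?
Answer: -203 + 450*I*√2 ≈ -203.0 + 636.4*I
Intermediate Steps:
l = -53 (l = 2 - ½*110 = 2 - 55 = -53)
Y(T) = -3 + 9*I*√2 (Y(T) = -3 - 18/√(-5 + 3) = -3 - 18*(-I*√2/2) = -3 - (-9)*I*√2 = -3 + 9*I*√2)
y(l) + 50*Y(-17) = -53 + 50*(-3 + 9*I*√2) = -53 + (-150 + 450*I*√2) = -203 + 450*I*√2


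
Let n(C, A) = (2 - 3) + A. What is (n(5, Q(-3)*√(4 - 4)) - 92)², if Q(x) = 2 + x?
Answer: 8649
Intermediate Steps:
n(C, A) = -1 + A
(n(5, Q(-3)*√(4 - 4)) - 92)² = ((-1 + (2 - 3)*√(4 - 4)) - 92)² = ((-1 - √0) - 92)² = ((-1 - 1*0) - 92)² = ((-1 + 0) - 92)² = (-1 - 92)² = (-93)² = 8649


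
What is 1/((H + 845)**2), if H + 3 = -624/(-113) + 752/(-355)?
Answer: 1609213225/1150116936063876 ≈ 1.3992e-6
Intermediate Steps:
H = 16199/40115 (H = -3 + (-624/(-113) + 752/(-355)) = -3 + (-624*(-1/113) + 752*(-1/355)) = -3 + (624/113 - 752/355) = -3 + 136544/40115 = 16199/40115 ≈ 0.40381)
1/((H + 845)**2) = 1/((16199/40115 + 845)**2) = 1/((33913374/40115)**2) = 1/(1150116936063876/1609213225) = 1609213225/1150116936063876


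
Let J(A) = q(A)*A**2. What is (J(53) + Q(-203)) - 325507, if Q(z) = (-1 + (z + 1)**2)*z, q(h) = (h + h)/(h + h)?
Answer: -8605707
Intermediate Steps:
q(h) = 1 (q(h) = (2*h)/((2*h)) = (2*h)*(1/(2*h)) = 1)
Q(z) = z*(-1 + (1 + z)**2) (Q(z) = (-1 + (1 + z)**2)*z = z*(-1 + (1 + z)**2))
J(A) = A**2 (J(A) = 1*A**2 = A**2)
(J(53) + Q(-203)) - 325507 = (53**2 + (-203)**2*(2 - 203)) - 325507 = (2809 + 41209*(-201)) - 325507 = (2809 - 8283009) - 325507 = -8280200 - 325507 = -8605707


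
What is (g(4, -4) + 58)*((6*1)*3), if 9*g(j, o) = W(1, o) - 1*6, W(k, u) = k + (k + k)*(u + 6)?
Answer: 1042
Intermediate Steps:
W(k, u) = k + 2*k*(6 + u) (W(k, u) = k + (2*k)*(6 + u) = k + 2*k*(6 + u))
g(j, o) = 7/9 + 2*o/9 (g(j, o) = (1*(13 + 2*o) - 1*6)/9 = ((13 + 2*o) - 6)/9 = (7 + 2*o)/9 = 7/9 + 2*o/9)
(g(4, -4) + 58)*((6*1)*3) = ((7/9 + (2/9)*(-4)) + 58)*((6*1)*3) = ((7/9 - 8/9) + 58)*(6*3) = (-⅑ + 58)*18 = (521/9)*18 = 1042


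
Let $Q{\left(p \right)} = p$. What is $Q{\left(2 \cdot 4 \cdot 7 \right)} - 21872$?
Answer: $-21816$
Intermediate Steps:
$Q{\left(2 \cdot 4 \cdot 7 \right)} - 21872 = 2 \cdot 4 \cdot 7 - 21872 = 8 \cdot 7 - 21872 = 56 - 21872 = -21816$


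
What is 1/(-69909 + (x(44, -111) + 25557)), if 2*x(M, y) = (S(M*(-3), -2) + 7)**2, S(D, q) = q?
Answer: -2/88679 ≈ -2.2553e-5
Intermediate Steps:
x(M, y) = 25/2 (x(M, y) = (-2 + 7)**2/2 = (1/2)*5**2 = (1/2)*25 = 25/2)
1/(-69909 + (x(44, -111) + 25557)) = 1/(-69909 + (25/2 + 25557)) = 1/(-69909 + 51139/2) = 1/(-88679/2) = -2/88679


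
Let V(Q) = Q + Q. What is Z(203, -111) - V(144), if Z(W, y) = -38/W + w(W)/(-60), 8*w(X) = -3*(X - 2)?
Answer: -9319517/32480 ≈ -286.93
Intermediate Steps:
w(X) = ¾ - 3*X/8 (w(X) = (-3*(X - 2))/8 = (-3*(-2 + X))/8 = (-(-6 + 3*X))/8 = (6 - 3*X)/8 = ¾ - 3*X/8)
V(Q) = 2*Q
Z(W, y) = -1/80 - 38/W + W/160 (Z(W, y) = -38/W + (¾ - 3*W/8)/(-60) = -38/W + (¾ - 3*W/8)*(-1/60) = -38/W + (-1/80 + W/160) = -1/80 - 38/W + W/160)
Z(203, -111) - V(144) = (1/160)*(-6080 + 203*(-2 + 203))/203 - 2*144 = (1/160)*(1/203)*(-6080 + 203*201) - 1*288 = (1/160)*(1/203)*(-6080 + 40803) - 288 = (1/160)*(1/203)*34723 - 288 = 34723/32480 - 288 = -9319517/32480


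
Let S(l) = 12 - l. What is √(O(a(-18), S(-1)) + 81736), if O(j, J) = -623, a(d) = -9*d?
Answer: √81113 ≈ 284.80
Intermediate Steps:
√(O(a(-18), S(-1)) + 81736) = √(-623 + 81736) = √81113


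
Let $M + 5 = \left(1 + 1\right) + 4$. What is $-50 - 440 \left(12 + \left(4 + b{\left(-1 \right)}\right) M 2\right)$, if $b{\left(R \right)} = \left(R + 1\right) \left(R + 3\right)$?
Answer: $-8850$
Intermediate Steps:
$b{\left(R \right)} = \left(1 + R\right) \left(3 + R\right)$
$M = 1$ ($M = -5 + \left(\left(1 + 1\right) + 4\right) = -5 + \left(2 + 4\right) = -5 + 6 = 1$)
$-50 - 440 \left(12 + \left(4 + b{\left(-1 \right)}\right) M 2\right) = -50 - 440 \left(12 + \left(4 + \left(3 + \left(-1\right)^{2} + 4 \left(-1\right)\right)\right) 1 \cdot 2\right) = -50 - 440 \left(12 + \left(4 + \left(3 + 1 - 4\right)\right) 1 \cdot 2\right) = -50 - 440 \left(12 + \left(4 + 0\right) 1 \cdot 2\right) = -50 - 440 \left(12 + 4 \cdot 1 \cdot 2\right) = -50 - 440 \left(12 + 4 \cdot 2\right) = -50 - 440 \left(12 + 8\right) = -50 - 8800 = -8850$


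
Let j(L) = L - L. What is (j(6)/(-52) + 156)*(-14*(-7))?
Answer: 15288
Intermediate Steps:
j(L) = 0
(j(6)/(-52) + 156)*(-14*(-7)) = (0/(-52) + 156)*(-14*(-7)) = (0*(-1/52) + 156)*98 = (0 + 156)*98 = 156*98 = 15288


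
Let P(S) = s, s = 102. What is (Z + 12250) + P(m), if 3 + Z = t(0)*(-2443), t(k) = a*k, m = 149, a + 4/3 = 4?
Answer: 12349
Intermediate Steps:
a = 8/3 (a = -4/3 + 4 = 8/3 ≈ 2.6667)
t(k) = 8*k/3
P(S) = 102
Z = -3 (Z = -3 + ((8/3)*0)*(-2443) = -3 + 0*(-2443) = -3 + 0 = -3)
(Z + 12250) + P(m) = (-3 + 12250) + 102 = 12247 + 102 = 12349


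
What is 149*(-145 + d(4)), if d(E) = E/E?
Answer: -21456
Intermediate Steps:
d(E) = 1
149*(-145 + d(4)) = 149*(-145 + 1) = 149*(-144) = -21456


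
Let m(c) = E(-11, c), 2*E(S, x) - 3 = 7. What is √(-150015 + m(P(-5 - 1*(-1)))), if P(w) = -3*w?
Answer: I*√150010 ≈ 387.31*I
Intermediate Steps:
E(S, x) = 5 (E(S, x) = 3/2 + (½)*7 = 3/2 + 7/2 = 5)
m(c) = 5
√(-150015 + m(P(-5 - 1*(-1)))) = √(-150015 + 5) = √(-150010) = I*√150010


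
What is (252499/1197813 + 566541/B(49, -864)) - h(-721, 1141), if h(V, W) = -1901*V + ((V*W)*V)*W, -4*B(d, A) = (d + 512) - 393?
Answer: -11349056663959423669/16769382 ≈ -6.7677e+11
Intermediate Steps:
B(d, A) = -119/4 - d/4 (B(d, A) = -((d + 512) - 393)/4 = -((512 + d) - 393)/4 = -(119 + d)/4 = -119/4 - d/4)
h(V, W) = -1901*V + V**2*W**2 (h(V, W) = -1901*V + (W*V**2)*W = -1901*V + V**2*W**2)
(252499/1197813 + 566541/B(49, -864)) - h(-721, 1141) = (252499/1197813 + 566541/(-119/4 - 1/4*49)) - (-721)*(-1901 - 721*1141**2) = (252499*(1/1197813) + 566541/(-119/4 - 49/4)) - (-721)*(-1901 - 721*1301881) = (252499/1197813 + 566541/(-42)) - (-721)*(-1901 - 938656201) = (252499/1197813 + 566541*(-1/42)) - (-721)*(-938658102) = (252499/1197813 - 188847/14) - 1*676772491542 = -226199856625/16769382 - 676772491542 = -11349056663959423669/16769382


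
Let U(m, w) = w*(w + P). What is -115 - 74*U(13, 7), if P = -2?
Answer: -2705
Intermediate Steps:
U(m, w) = w*(-2 + w) (U(m, w) = w*(w - 2) = w*(-2 + w))
-115 - 74*U(13, 7) = -115 - 518*(-2 + 7) = -115 - 518*5 = -115 - 74*35 = -115 - 2590 = -2705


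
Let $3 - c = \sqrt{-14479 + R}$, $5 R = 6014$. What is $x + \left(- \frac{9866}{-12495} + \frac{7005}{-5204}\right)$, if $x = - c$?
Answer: $- \frac{231256751}{65023980} + \frac{i \sqrt{331905}}{5} \approx -3.5565 + 115.22 i$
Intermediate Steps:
$R = \frac{6014}{5}$ ($R = \frac{1}{5} \cdot 6014 = \frac{6014}{5} \approx 1202.8$)
$c = 3 - \frac{i \sqrt{331905}}{5}$ ($c = 3 - \sqrt{-14479 + \frac{6014}{5}} = 3 - \sqrt{- \frac{66381}{5}} = 3 - \frac{i \sqrt{331905}}{5} \approx 3.0 - 115.22 i$)
$x = -3 + \frac{i \sqrt{331905}}{5}$ ($x = - (3 - \frac{i \sqrt{331905}}{5}) = -3 + \frac{i \sqrt{331905}}{5} \approx -3.0 + 115.22 i$)
$x + \left(- \frac{9866}{-12495} + \frac{7005}{-5204}\right) = \left(-3 + \frac{i \sqrt{331905}}{5}\right) + \left(- \frac{9866}{-12495} + \frac{7005}{-5204}\right) = \left(-3 + \frac{i \sqrt{331905}}{5}\right) + \left(\left(-9866\right) \left(- \frac{1}{12495}\right) + 7005 \left(- \frac{1}{5204}\right)\right) = \left(-3 + \frac{i \sqrt{331905}}{5}\right) + \left(\frac{9866}{12495} - \frac{7005}{5204}\right) = \left(-3 + \frac{i \sqrt{331905}}{5}\right) - \frac{36184811}{65023980} = - \frac{231256751}{65023980} + \frac{i \sqrt{331905}}{5}$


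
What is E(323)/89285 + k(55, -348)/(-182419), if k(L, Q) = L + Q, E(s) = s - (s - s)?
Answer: 85081842/16287280415 ≈ 0.0052238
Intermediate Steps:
E(s) = s (E(s) = s - 1*0 = s + 0 = s)
E(323)/89285 + k(55, -348)/(-182419) = 323/89285 + (55 - 348)/(-182419) = 323*(1/89285) - 293*(-1/182419) = 323/89285 + 293/182419 = 85081842/16287280415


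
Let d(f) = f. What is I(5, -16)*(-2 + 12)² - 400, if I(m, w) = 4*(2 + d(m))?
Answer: 2400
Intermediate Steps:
I(m, w) = 8 + 4*m (I(m, w) = 4*(2 + m) = 8 + 4*m)
I(5, -16)*(-2 + 12)² - 400 = (8 + 4*5)*(-2 + 12)² - 400 = (8 + 20)*10² - 400 = 28*100 - 400 = 2800 - 400 = 2400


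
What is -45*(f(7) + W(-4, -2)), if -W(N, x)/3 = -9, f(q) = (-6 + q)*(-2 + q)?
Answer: -1440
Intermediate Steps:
W(N, x) = 27 (W(N, x) = -3*(-9) = 27)
-45*(f(7) + W(-4, -2)) = -45*((12 + 7² - 8*7) + 27) = -45*((12 + 49 - 56) + 27) = -45*(5 + 27) = -45*32 = -1440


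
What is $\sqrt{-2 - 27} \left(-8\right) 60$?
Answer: $- 480 i \sqrt{29} \approx - 2584.9 i$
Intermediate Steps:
$\sqrt{-2 - 27} \left(-8\right) 60 = \sqrt{-29} \left(-8\right) 60 = i \sqrt{29} \left(-8\right) 60 = - 8 i \sqrt{29} \cdot 60 = - 480 i \sqrt{29}$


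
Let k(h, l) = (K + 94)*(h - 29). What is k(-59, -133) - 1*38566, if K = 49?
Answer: -51150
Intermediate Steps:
k(h, l) = -4147 + 143*h (k(h, l) = (49 + 94)*(h - 29) = 143*(-29 + h) = -4147 + 143*h)
k(-59, -133) - 1*38566 = (-4147 + 143*(-59)) - 1*38566 = (-4147 - 8437) - 38566 = -12584 - 38566 = -51150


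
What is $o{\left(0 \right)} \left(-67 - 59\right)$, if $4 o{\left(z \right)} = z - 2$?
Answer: $63$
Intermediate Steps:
$o{\left(z \right)} = - \frac{1}{2} + \frac{z}{4}$ ($o{\left(z \right)} = \frac{z - 2}{4} = \frac{-2 + z}{4} = - \frac{1}{2} + \frac{z}{4}$)
$o{\left(0 \right)} \left(-67 - 59\right) = \left(- \frac{1}{2} + \frac{1}{4} \cdot 0\right) \left(-67 - 59\right) = \left(- \frac{1}{2} + 0\right) \left(-126\right) = \left(- \frac{1}{2}\right) \left(-126\right) = 63$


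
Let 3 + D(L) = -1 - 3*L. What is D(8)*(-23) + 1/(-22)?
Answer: 14167/22 ≈ 643.95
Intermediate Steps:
D(L) = -4 - 3*L (D(L) = -3 + (-1 - 3*L) = -4 - 3*L)
D(8)*(-23) + 1/(-22) = (-4 - 3*8)*(-23) + 1/(-22) = (-4 - 24)*(-23) - 1/22 = -28*(-23) - 1/22 = 644 - 1/22 = 14167/22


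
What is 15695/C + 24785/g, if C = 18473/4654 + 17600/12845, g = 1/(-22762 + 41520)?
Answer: 2283086678197160/4910709 ≈ 4.6492e+8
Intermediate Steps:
g = 1/18758 ≈ 5.3311e-5
C = 4910709/919702 (C = 18473*(1/4654) + 17600*(1/12845) = 1421/358 + 3520/2569 = 4910709/919702 ≈ 5.3395)
15695/C + 24785/g = 15695/(4910709/919702) + 24785/(1/18758) = 15695*(919702/4910709) + 24785*18758 = 14434722890/4910709 + 464917030 = 2283086678197160/4910709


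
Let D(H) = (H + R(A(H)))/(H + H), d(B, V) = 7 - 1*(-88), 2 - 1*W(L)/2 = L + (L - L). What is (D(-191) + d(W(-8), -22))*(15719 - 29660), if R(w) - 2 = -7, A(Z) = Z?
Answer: -254325663/191 ≈ -1.3315e+6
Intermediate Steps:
R(w) = -5 (R(w) = 2 - 7 = -5)
W(L) = 4 - 2*L (W(L) = 4 - 2*(L + (L - L)) = 4 - 2*(L + 0) = 4 - 2*L)
d(B, V) = 95 (d(B, V) = 7 + 88 = 95)
D(H) = (-5 + H)/(2*H) (D(H) = (H - 5)/(H + H) = (-5 + H)/((2*H)) = (-5 + H)*(1/(2*H)) = (-5 + H)/(2*H))
(D(-191) + d(W(-8), -22))*(15719 - 29660) = ((½)*(-5 - 191)/(-191) + 95)*(15719 - 29660) = ((½)*(-1/191)*(-196) + 95)*(-13941) = (98/191 + 95)*(-13941) = (18243/191)*(-13941) = -254325663/191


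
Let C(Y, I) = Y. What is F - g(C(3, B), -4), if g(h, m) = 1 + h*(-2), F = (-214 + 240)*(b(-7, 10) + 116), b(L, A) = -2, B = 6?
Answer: 2969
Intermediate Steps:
F = 2964 (F = (-214 + 240)*(-2 + 116) = 26*114 = 2964)
g(h, m) = 1 - 2*h
F - g(C(3, B), -4) = 2964 - (1 - 2*3) = 2964 - (1 - 6) = 2964 - 1*(-5) = 2964 + 5 = 2969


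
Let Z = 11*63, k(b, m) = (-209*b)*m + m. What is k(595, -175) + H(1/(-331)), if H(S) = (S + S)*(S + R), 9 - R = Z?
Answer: 2384261456760/109561 ≈ 2.1762e+7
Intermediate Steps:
k(b, m) = m - 209*b*m (k(b, m) = -209*b*m + m = m - 209*b*m)
Z = 693
R = -684 (R = 9 - 1*693 = 9 - 693 = -684)
H(S) = 2*S*(-684 + S) (H(S) = (S + S)*(S - 684) = (2*S)*(-684 + S) = 2*S*(-684 + S))
k(595, -175) + H(1/(-331)) = -175*(1 - 209*595) + 2*(-684 + 1/(-331))/(-331) = -175*(1 - 124355) + 2*(-1/331)*(-684 - 1/331) = -175*(-124354) + 2*(-1/331)*(-226405/331) = 21761950 + 452810/109561 = 2384261456760/109561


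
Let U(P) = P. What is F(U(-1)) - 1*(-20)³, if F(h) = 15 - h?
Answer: 8016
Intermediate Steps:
F(U(-1)) - 1*(-20)³ = (15 - 1*(-1)) - 1*(-20)³ = (15 + 1) - 1*(-8000) = 16 + 8000 = 8016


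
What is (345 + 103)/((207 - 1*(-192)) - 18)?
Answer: 448/381 ≈ 1.1759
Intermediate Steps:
(345 + 103)/((207 - 1*(-192)) - 18) = 448/((207 + 192) - 18) = 448/(399 - 18) = 448/381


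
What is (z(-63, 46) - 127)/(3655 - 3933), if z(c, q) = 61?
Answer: 33/139 ≈ 0.23741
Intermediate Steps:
(z(-63, 46) - 127)/(3655 - 3933) = (61 - 127)/(3655 - 3933) = -66/(-278) = -66*(-1/278) = 33/139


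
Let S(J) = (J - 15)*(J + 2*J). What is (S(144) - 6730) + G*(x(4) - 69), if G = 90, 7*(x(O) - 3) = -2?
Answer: 301226/7 ≈ 43032.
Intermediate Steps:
x(O) = 19/7 (x(O) = 3 + (⅐)*(-2) = 3 - 2/7 = 19/7)
S(J) = 3*J*(-15 + J) (S(J) = (-15 + J)*(3*J) = 3*J*(-15 + J))
(S(144) - 6730) + G*(x(4) - 69) = (3*144*(-15 + 144) - 6730) + 90*(19/7 - 69) = (3*144*129 - 6730) + 90*(-464/7) = (55728 - 6730) - 41760/7 = 48998 - 41760/7 = 301226/7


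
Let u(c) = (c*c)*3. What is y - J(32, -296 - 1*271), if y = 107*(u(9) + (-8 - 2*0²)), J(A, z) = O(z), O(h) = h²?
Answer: -296344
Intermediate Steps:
u(c) = 3*c² (u(c) = c²*3 = 3*c²)
J(A, z) = z²
y = 25145 (y = 107*(3*9² + (-8 - 2*0²)) = 107*(3*81 + (-8 - 2*0)) = 107*(243 + (-8 + 0)) = 107*(243 - 8) = 107*235 = 25145)
y - J(32, -296 - 1*271) = 25145 - (-296 - 1*271)² = 25145 - (-296 - 271)² = 25145 - 1*(-567)² = 25145 - 1*321489 = 25145 - 321489 = -296344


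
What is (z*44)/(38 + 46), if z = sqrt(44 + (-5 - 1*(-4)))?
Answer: 11*sqrt(43)/21 ≈ 3.4348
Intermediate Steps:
z = sqrt(43) (z = sqrt(44 + (-5 + 4)) = sqrt(44 - 1) = sqrt(43) ≈ 6.5574)
(z*44)/(38 + 46) = (sqrt(43)*44)/(38 + 46) = (44*sqrt(43))/84 = (44*sqrt(43))*(1/84) = 11*sqrt(43)/21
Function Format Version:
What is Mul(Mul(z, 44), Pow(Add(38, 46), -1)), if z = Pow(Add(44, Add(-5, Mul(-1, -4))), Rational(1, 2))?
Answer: Mul(Rational(11, 21), Pow(43, Rational(1, 2))) ≈ 3.4348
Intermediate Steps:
z = Pow(43, Rational(1, 2)) (z = Pow(Add(44, Add(-5, 4)), Rational(1, 2)) = Pow(Add(44, -1), Rational(1, 2)) = Pow(43, Rational(1, 2)) ≈ 6.5574)
Mul(Mul(z, 44), Pow(Add(38, 46), -1)) = Mul(Mul(Pow(43, Rational(1, 2)), 44), Pow(Add(38, 46), -1)) = Mul(Mul(44, Pow(43, Rational(1, 2))), Pow(84, -1)) = Mul(Mul(44, Pow(43, Rational(1, 2))), Rational(1, 84)) = Mul(Rational(11, 21), Pow(43, Rational(1, 2)))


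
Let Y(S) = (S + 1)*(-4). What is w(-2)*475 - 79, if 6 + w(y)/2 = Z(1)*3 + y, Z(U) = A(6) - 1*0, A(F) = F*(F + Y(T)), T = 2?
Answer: -110279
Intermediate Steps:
Y(S) = -4 - 4*S (Y(S) = (1 + S)*(-4) = -4 - 4*S)
A(F) = F*(-12 + F) (A(F) = F*(F + (-4 - 4*2)) = F*(F + (-4 - 8)) = F*(F - 12) = F*(-12 + F))
Z(U) = -36 (Z(U) = 6*(-12 + 6) - 1*0 = 6*(-6) + 0 = -36 + 0 = -36)
w(y) = -228 + 2*y (w(y) = -12 + 2*(-36*3 + y) = -12 + 2*(-108 + y) = -12 + (-216 + 2*y) = -228 + 2*y)
w(-2)*475 - 79 = (-228 + 2*(-2))*475 - 79 = (-228 - 4)*475 - 79 = -232*475 - 79 = -110200 - 79 = -110279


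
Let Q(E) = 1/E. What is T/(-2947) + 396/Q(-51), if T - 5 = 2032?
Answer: -8502807/421 ≈ -20197.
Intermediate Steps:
T = 2037 (T = 5 + 2032 = 2037)
T/(-2947) + 396/Q(-51) = 2037/(-2947) + 396/(1/(-51)) = 2037*(-1/2947) + 396/(-1/51) = -291/421 + 396*(-51) = -291/421 - 20196 = -8502807/421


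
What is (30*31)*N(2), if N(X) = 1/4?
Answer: 465/2 ≈ 232.50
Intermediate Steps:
N(X) = 1/4
(30*31)*N(2) = (30*31)*(1/4) = 930*(1/4) = 465/2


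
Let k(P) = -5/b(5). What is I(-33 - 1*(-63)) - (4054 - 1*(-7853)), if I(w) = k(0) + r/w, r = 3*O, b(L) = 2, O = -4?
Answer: -119099/10 ≈ -11910.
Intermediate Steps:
k(P) = -5/2
r = -12 (r = 3*(-4) = -12)
I(w) = -5/2 - 12/w
I(-33 - 1*(-63)) - (4054 - 1*(-7853)) = (-5/2 - 12/(-33 - 1*(-63))) - (4054 - 1*(-7853)) = (-5/2 - 12/(-33 + 63)) - (4054 + 7853) = (-5/2 - 12/30) - 1*11907 = (-5/2 - 12*1/30) - 11907 = (-5/2 - ⅖) - 11907 = -29/10 - 11907 = -119099/10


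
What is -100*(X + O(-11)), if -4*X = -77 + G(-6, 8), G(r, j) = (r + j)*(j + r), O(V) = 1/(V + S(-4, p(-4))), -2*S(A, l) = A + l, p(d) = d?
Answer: -12675/7 ≈ -1810.7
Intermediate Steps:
S(A, l) = -A/2 - l/2 (S(A, l) = -(A + l)/2 = -A/2 - l/2)
O(V) = 1/(4 + V) (O(V) = 1/(V + (-½*(-4) - ½*(-4))) = 1/(V + (2 + 2)) = 1/(V + 4) = 1/(4 + V))
G(r, j) = (j + r)² (G(r, j) = (j + r)*(j + r) = (j + r)²)
X = 73/4 (X = -(-77 + (8 - 6)²)/4 = -(-77 + 2²)/4 = -(-77 + 4)/4 = -¼*(-73) = 73/4 ≈ 18.250)
-100*(X + O(-11)) = -100*(73/4 + 1/(4 - 11)) = -100*(73/4 + 1/(-7)) = -100*(73/4 - ⅐) = -100*507/28 = -12675/7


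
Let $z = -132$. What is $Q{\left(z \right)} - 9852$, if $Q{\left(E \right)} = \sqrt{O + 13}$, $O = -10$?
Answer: $-9852 + \sqrt{3} \approx -9850.3$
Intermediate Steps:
$Q{\left(E \right)} = \sqrt{3}$ ($Q{\left(E \right)} = \sqrt{-10 + 13} = \sqrt{3}$)
$Q{\left(z \right)} - 9852 = \sqrt{3} - 9852 = -9852 + \sqrt{3}$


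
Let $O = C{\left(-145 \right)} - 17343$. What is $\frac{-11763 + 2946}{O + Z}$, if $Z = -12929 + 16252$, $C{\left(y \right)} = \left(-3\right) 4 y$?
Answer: $\frac{8817}{12280} \approx 0.718$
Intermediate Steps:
$C{\left(y \right)} = - 12 y$
$O = -15603$ ($O = \left(-12\right) \left(-145\right) - 17343 = 1740 - 17343 = -15603$)
$Z = 3323$
$\frac{-11763 + 2946}{O + Z} = \frac{-11763 + 2946}{-15603 + 3323} = - \frac{8817}{-12280} = \left(-8817\right) \left(- \frac{1}{12280}\right) = \frac{8817}{12280}$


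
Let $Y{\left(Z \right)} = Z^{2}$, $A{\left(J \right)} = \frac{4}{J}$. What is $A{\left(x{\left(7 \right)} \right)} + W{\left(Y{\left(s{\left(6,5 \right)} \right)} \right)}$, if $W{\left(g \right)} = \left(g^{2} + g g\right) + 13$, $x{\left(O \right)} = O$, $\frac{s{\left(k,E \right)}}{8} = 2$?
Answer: $\frac{917599}{7} \approx 1.3109 \cdot 10^{5}$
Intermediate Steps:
$s{\left(k,E \right)} = 16$ ($s{\left(k,E \right)} = 8 \cdot 2 = 16$)
$W{\left(g \right)} = 13 + 2 g^{2}$ ($W{\left(g \right)} = \left(g^{2} + g^{2}\right) + 13 = 2 g^{2} + 13 = 13 + 2 g^{2}$)
$A{\left(x{\left(7 \right)} \right)} + W{\left(Y{\left(s{\left(6,5 \right)} \right)} \right)} = \frac{4}{7} + \left(13 + 2 \left(16^{2}\right)^{2}\right) = 4 \cdot \frac{1}{7} + \left(13 + 2 \cdot 256^{2}\right) = \frac{4}{7} + \left(13 + 2 \cdot 65536\right) = \frac{4}{7} + \left(13 + 131072\right) = \frac{4}{7} + 131085 = \frac{917599}{7}$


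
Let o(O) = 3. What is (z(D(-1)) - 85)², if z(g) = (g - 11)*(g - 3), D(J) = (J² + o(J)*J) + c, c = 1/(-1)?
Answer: 1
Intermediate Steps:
c = -1
D(J) = -1 + J² + 3*J (D(J) = (J² + 3*J) - 1 = -1 + J² + 3*J)
z(g) = (-11 + g)*(-3 + g)
(z(D(-1)) - 85)² = ((33 + (-1 + (-1)² + 3*(-1))² - 14*(-1 + (-1)² + 3*(-1))) - 85)² = ((33 + (-1 + 1 - 3)² - 14*(-1 + 1 - 3)) - 85)² = ((33 + (-3)² - 14*(-3)) - 85)² = ((33 + 9 + 42) - 85)² = (84 - 85)² = (-1)² = 1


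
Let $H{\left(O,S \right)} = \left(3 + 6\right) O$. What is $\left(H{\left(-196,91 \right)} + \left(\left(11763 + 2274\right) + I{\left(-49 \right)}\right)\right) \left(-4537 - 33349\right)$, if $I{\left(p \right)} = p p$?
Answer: $-555939164$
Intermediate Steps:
$I{\left(p \right)} = p^{2}$
$H{\left(O,S \right)} = 9 O$
$\left(H{\left(-196,91 \right)} + \left(\left(11763 + 2274\right) + I{\left(-49 \right)}\right)\right) \left(-4537 - 33349\right) = \left(9 \left(-196\right) + \left(\left(11763 + 2274\right) + \left(-49\right)^{2}\right)\right) \left(-4537 - 33349\right) = \left(-1764 + \left(14037 + 2401\right)\right) \left(-37886\right) = \left(-1764 + 16438\right) \left(-37886\right) = 14674 \left(-37886\right) = -555939164$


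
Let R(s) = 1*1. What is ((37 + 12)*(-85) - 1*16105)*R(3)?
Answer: -20270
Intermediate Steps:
R(s) = 1
((37 + 12)*(-85) - 1*16105)*R(3) = ((37 + 12)*(-85) - 1*16105)*1 = (49*(-85) - 16105)*1 = (-4165 - 16105)*1 = -20270*1 = -20270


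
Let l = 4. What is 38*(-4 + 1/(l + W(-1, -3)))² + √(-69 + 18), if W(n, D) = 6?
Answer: 28899/50 + I*√51 ≈ 577.98 + 7.1414*I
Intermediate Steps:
38*(-4 + 1/(l + W(-1, -3)))² + √(-69 + 18) = 38*(-4 + 1/(4 + 6))² + √(-69 + 18) = 38*(-4 + 1/10)² + √(-51) = 38*(-4 + ⅒)² + I*√51 = 38*(-39/10)² + I*√51 = 38*(1521/100) + I*√51 = 28899/50 + I*√51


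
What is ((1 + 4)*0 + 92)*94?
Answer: 8648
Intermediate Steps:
((1 + 4)*0 + 92)*94 = (5*0 + 92)*94 = (0 + 92)*94 = 92*94 = 8648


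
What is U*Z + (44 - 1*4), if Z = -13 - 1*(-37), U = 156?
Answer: 3784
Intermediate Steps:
Z = 24 (Z = -13 + 37 = 24)
U*Z + (44 - 1*4) = 156*24 + (44 - 1*4) = 3744 + (44 - 4) = 3744 + 40 = 3784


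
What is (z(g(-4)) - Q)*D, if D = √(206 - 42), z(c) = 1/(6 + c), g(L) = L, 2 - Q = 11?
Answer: 19*√41 ≈ 121.66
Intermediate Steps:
Q = -9 (Q = 2 - 1*11 = 2 - 11 = -9)
D = 2*√41 (D = √164 = 2*√41 ≈ 12.806)
(z(g(-4)) - Q)*D = (1/(6 - 4) - 1*(-9))*(2*√41) = (1/2 + 9)*(2*√41) = (½ + 9)*(2*√41) = 19*(2*√41)/2 = 19*√41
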